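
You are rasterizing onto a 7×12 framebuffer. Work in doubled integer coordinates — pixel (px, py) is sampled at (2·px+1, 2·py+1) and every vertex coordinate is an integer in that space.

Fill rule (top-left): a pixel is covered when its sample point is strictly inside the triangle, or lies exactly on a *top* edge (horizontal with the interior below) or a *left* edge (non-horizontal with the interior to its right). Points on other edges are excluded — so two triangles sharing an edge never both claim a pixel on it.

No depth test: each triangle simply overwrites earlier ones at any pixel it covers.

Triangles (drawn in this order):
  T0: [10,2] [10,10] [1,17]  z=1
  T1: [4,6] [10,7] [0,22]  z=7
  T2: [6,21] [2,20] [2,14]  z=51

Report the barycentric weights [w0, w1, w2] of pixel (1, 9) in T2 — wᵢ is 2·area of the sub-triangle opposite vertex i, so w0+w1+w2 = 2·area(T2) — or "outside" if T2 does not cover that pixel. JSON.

T0:
  2·area = 72
  edge (10, 2)→(10, 10): d=(0,8) right/bottom  bias=-1
  edge (10, 10)→(1, 17): d=(-9,7) right/bottom  bias=-1
  edge (1, 17)→(10, 2): d=(9,-15) top-left  bias=+0
    (4,2)@(9, 5): e=[8,52,12] → #
    (5,2)@(11, 5): e=[-8,38,42] → ·
    (3,3)@(7, 7): e=[24,48,0] → #  [on edge]
    (5,3)@(11, 7): e=[-8,20,60] → ·
    (3,4)@(7, 9): e=[24,30,18] → #
    (5,4)@(11, 9): e=[-8,2,78] → ·
    (2,5)@(5, 11): e=[40,26,6] → #
    (4,5)@(9, 11): e=[8,-2,66] → ·
    (2,6)@(5, 13): e=[40,8,24] → #
    (3,6)@(7, 13): e=[24,-6,54] → ·
    (1,7)@(3, 15): e=[56,4,12] → #
    (2,7)@(5, 15): e=[40,-10,42] → ·
    (0,8)@(1, 17): e=[72,0,0] → ·  [on edge]
  covered (9 px):
    · · · · · · ·
    · · · · · · ·
    · · · · # · ·
    · · · # # · ·
    · · · # # · ·
    · · # # · · ·
    · · # · · · ·
    · # · · · · ·
    · · · · · · ·
    · · · · · · ·
    · · · · · · ·
    · · · · · · ·
T1:
  2·area = 100
  edge (4, 6)→(10, 7): d=(6,1) right/bottom  bias=-1
  edge (10, 7)→(0, 22): d=(-10,15) right/bottom  bias=-1
  edge (0, 22)→(4, 6): d=(4,-16) top-left  bias=+0
    (2,3)@(5, 7): e=[5,75,20] → #
    (3,3)@(7, 7): e=[3,45,52] → #
    (4,3)@(9, 7): e=[1,15,84] → #
    (5,3)@(11, 7): e=[-1,-15,116] → ·
    (2,4)@(5, 9): e=[17,55,28] → #
    (4,4)@(9, 9): e=[13,-5,92] → ·
    (1,5)@(3, 11): e=[31,65,4] → #
    (4,5)@(9, 11): e=[25,-25,100] → ·
    (1,6)@(3, 13): e=[43,45,12] → #
    (3,6)@(7, 13): e=[39,-15,76] → ·
    (1,7)@(3, 15): e=[55,25,20] → #
    (2,7)@(5, 15): e=[53,-5,52] → ·
  covered (13 px):
    · · · · · · ·
    · · · · · · ·
    · · · · · · ·
    · · # # # · ·
    · · # # · · ·
    · # # # · · ·
    · # # · · · ·
    · # · · · · ·
    · # · · · · ·
    # · · · · · ·
    · · · · · · ·
    · · · · · · ·
T2:
  2·area = 24
  edge (6, 21)→(2, 20): d=(-4,-1) top-left  bias=+0
  edge (2, 20)→(2, 14): d=(0,-6) top-left  bias=+0
  edge (2, 14)→(6, 21): d=(4,7) right/bottom  bias=-1
    (1,8)@(3, 17): e=[13,6,5] → #
    (2,8)@(5, 17): e=[15,18,-9] → ·
    (1,9)@(3, 19): e=[5,6,13] → #
    (2,9)@(5, 19): e=[7,18,-1] → ·
    (1,10)@(3, 21): e=[-3,6,21] → ·
  covered (2 px):
    · · · · · · ·
    · · · · · · ·
    · · · · · · ·
    · · · · · · ·
    · · · · · · ·
    · · · · · · ·
    · · · · · · ·
    · · · · · · ·
    · # · · · · ·
    · # · · · · ·
    · · · · · · ·
    · · · · · · ·

Answer: [6,13,5]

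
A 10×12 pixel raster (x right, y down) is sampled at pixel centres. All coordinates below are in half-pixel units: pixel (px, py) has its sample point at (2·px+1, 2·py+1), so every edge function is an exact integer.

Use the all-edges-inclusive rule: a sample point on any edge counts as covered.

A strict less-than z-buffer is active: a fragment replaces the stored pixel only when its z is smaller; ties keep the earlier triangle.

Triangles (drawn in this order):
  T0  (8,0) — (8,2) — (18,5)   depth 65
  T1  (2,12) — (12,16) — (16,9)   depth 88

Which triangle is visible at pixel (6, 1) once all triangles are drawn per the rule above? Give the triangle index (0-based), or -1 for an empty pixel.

T0:
  2·area = 20  (B↔C swapped to make it positive)
  edge (8, 0)→(18, 5): d=(10,5) inclusive
  edge (18, 5)→(8, 2): d=(-10,-3) inclusive
  edge (8, 2)→(8, 0): d=(0,-2) inclusive
    (4,0)@(9, 1): e=[5,13,2] → X
    (5,0)@(11, 1): e=[-5,19,6] → .
    (4,1)@(9, 3): e=[25,-7,2] → .
    (6,1)@(13, 3): e=[5,5,10] → X
    (7,1)@(15, 3): e=[-5,11,14] → .
    (6,2)@(13, 5): e=[25,-15,10] → .
  covered (2 px):
    . . . . X . . . . .
    . . . . . . X . . .
    . . . . . . . . . .
    . . . . . . . . . .
    . . . . . . . . . .
    . . . . . . . . . .
    . . . . . . . . . .
    . . . . . . . . . .
    . . . . . . . . . .
    . . . . . . . . . .
    . . . . . . . . . .
    . . . . . . . . . .
T1:
  2·area = 86  (B↔C swapped to make it positive)
  edge (2, 12)→(16, 9): d=(14,-3) inclusive
  edge (16, 9)→(12, 16): d=(-4,7) inclusive
  edge (12, 16)→(2, 12): d=(-10,-4) inclusive
    (3,5)@(7, 11): e=[1,55,30] → X
    (4,5)@(9, 11): e=[7,41,38] → X
    (5,5)@(11, 11): e=[13,27,46] → X
    (6,5)@(13, 11): e=[19,13,54] → X
    (7,5)@(15, 11): e=[25,-1,62] → .
    (2,6)@(5, 13): e=[23,61,2] → X
    (7,6)@(15, 13): e=[53,-9,42] → .
    (2,7)@(5, 15): e=[51,53,-18] → .
    (3,7)@(7, 15): e=[57,39,-10] → .
    (4,7)@(9, 15): e=[63,25,-2] → .
    (5,7)@(11, 15): e=[69,11,6] → X
    (6,7)@(13, 15): e=[75,-3,14] → .
  covered (10 px):
    . . . . . . . . . .
    . . . . . . . . . .
    . . . . . . . . . .
    . . . . . . . . . .
    . . . . . . . . . .
    . . . X X X X . . .
    . . X X X X X . . .
    . . . . . X . . . .
    . . . . . . . . . .
    . . . . . . . . . .
    . . . . . . . . . .
    . . . . . . . . . .

Z-buffer (winner per pixel, '.' = empty):
  . . . . 0 . . . . .
  . . . . . . 0 . . .
  . . . . . . . . . .
  . . . . . . . . . .
  . . . . . . . . . .
  . . . 1 1 1 1 . . .
  . . 1 1 1 1 1 . . .
  . . . . . 1 . . . .
  . . . . . . . . . .
  . . . . . . . . . .
  . . . . . . . . . .
  . . . . . . . . . .

Answer: 0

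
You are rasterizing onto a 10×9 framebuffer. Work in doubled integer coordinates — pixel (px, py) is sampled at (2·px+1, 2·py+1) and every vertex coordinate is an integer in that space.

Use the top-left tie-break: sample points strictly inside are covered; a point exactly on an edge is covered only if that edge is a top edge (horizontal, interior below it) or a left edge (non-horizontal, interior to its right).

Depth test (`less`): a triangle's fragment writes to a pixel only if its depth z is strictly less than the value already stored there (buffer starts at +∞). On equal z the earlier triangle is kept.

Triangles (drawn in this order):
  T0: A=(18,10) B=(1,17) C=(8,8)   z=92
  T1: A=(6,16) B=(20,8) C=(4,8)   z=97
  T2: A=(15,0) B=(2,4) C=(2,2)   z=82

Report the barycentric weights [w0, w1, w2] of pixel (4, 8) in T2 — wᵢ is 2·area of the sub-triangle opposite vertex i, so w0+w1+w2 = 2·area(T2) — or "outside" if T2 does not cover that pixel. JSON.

T0:
  2·area = 104
  edge (18, 10)→(1, 17): d=(-17,7) right/bottom  bias=-1
  edge (1, 17)→(8, 8): d=(7,-9) top-left  bias=+0
  edge (8, 8)→(18, 10): d=(10,2) right/bottom  bias=-1
    (1,3)@(3, 7): e=[156,-52,0] → ·  [on edge]
    (4,4)@(9, 9): e=[80,16,8] → █
    (5,4)@(11, 9): e=[66,34,4] → █
    (6,4)@(13, 9): e=[52,52,0] → ·  [on edge]
    (3,5)@(7, 11): e=[60,12,32] → █
    (6,5)@(13, 11): e=[18,66,20] → █
    (7,5)@(15, 11): e=[4,84,16] → █
    (8,5)@(17, 11): e=[-10,102,12] → ·
    (2,6)@(5, 13): e=[40,8,56] → █
    (5,6)@(11, 13): e=[-2,62,44] → ·
    (6,6)@(13, 13): e=[-16,80,40] → ·
    (7,6)@(15, 13): e=[-30,98,36] → ·
    (0,8)@(1, 17): e=[0,0,104] → ·  [on edge]
  covered (12 px):
    · · · · · · · · · ·
    · · · · · · · · · ·
    · · · · · · · · · ·
    · · · · · · · · · ·
    · · · · █ █ · · · ·
    · · · █ █ █ █ █ · ·
    · · █ █ █ · · · · ·
    · █ █ · · · · · · ·
    · · · · · · · · · ·
T1:
  2·area = 128  (B↔C swapped to make it positive)
  edge (6, 16)→(4, 8): d=(-2,-8) top-left  bias=+0
  edge (4, 8)→(20, 8): d=(16,0) top-left  bias=+0
  edge (20, 8)→(6, 16): d=(-14,8) right/bottom  bias=-1
    (2,4)@(5, 9): e=[6,16,106] → █
    (3,4)@(7, 9): e=[22,16,90] → █
    (4,4)@(9, 9): e=[38,16,74] → █
    (5,4)@(11, 9): e=[54,16,58] → █
    (6,4)@(13, 9): e=[70,16,42] → █
    (7,4)@(15, 9): e=[86,16,26] → █
    (8,4)@(17, 9): e=[102,16,10] → █
    (9,4)@(19, 9): e=[118,16,-6] → ·
    (2,5)@(5, 11): e=[2,48,78] → █
    (7,5)@(15, 11): e=[82,48,-2] → ·
    (8,5)@(17, 11): e=[98,48,-18] → ·
    (2,6)@(5, 13): e=[-2,80,50] → ·
  covered (16 px):
    · · · · · · · · · ·
    · · · · · · · · · ·
    · · · · · · · · · ·
    · · · · · · · · · ·
    · · █ █ █ █ █ █ █ ·
    · · █ █ █ █ █ · · ·
    · · · █ █ █ · · · ·
    · · · █ · · · · · ·
    · · · · · · · · · ·
T2:
  2·area = 26
  edge (15, 0)→(2, 4): d=(-13,4) right/bottom  bias=-1
  edge (2, 4)→(2, 2): d=(0,-2) top-left  bias=+0
  edge (2, 2)→(15, 0): d=(13,-2) top-left  bias=+0
    (4,0)@(9, 1): e=[11,14,1] → █
    (5,0)@(11, 1): e=[3,18,5] → █
    (6,0)@(13, 1): e=[-5,22,9] → ·
    (1,1)@(3, 3): e=[9,2,15] → █
    (2,1)@(5, 3): e=[1,6,19] → █
    (3,1)@(7, 3): e=[-7,10,23] → ·
    (4,1)@(9, 3): e=[-15,14,27] → ·
    (5,1)@(11, 3): e=[-23,18,31] → ·
    (1,2)@(3, 5): e=[-17,2,41] → ·
    (2,2)@(5, 5): e=[-25,6,45] → ·
  covered (4 px):
    · · · · █ █ · · · ·
    · █ █ · · · · · · ·
    · · · · · · · · · ·
    · · · · · · · · · ·
    · · · · · · · · · ·
    · · · · · · · · · ·
    · · · · · · · · · ·
    · · · · · · · · · ·
    · · · · · · · · · ·

Answer: "outside"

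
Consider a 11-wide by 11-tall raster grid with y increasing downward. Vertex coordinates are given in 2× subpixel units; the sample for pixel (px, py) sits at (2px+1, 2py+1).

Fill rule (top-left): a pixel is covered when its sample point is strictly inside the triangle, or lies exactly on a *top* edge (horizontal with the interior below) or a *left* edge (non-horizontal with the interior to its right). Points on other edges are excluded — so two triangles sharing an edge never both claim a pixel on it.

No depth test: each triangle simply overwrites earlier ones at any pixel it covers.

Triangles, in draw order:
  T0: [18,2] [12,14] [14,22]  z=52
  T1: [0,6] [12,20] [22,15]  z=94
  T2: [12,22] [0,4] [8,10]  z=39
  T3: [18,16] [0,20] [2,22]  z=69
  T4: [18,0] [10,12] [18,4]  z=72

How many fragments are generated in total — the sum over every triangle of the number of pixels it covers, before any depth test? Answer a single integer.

T0:
  2·area = 72  (B↔C swapped to make it positive)
  edge (18, 2)→(14, 22): d=(-4,20) right/bottom  bias=-1
  edge (14, 22)→(12, 14): d=(-2,-8) top-left  bias=+0
  edge (12, 14)→(18, 2): d=(6,-12) top-left  bias=+0
    (8,2)@(17, 5): e=[8,58,6] → █
    (9,2)@(19, 5): e=[-32,74,30] → ·
    (8,3)@(17, 7): e=[0,54,18] → ·  [on edge]
    (7,4)@(15, 9): e=[32,34,6] → █
    (8,4)@(17, 9): e=[-8,50,30] → ·
    (7,5)@(15, 11): e=[24,30,18] → █
    (8,5)@(17, 11): e=[-16,46,42] → ·
    (6,6)@(13, 13): e=[56,10,6] → █
    (8,6)@(17, 13): e=[-24,42,54] → ·
    (6,7)@(13, 15): e=[48,6,18] → █
    (8,7)@(17, 15): e=[-32,38,66] → ·
    (6,8)@(13, 17): e=[40,2,30] → █
    (7,8)@(15, 17): e=[0,18,54] → ·  [on edge]
  covered (8 px):
    · · · · · · · · · · ·
    · · · · · · · · · · ·
    · · · · · · · · █ · ·
    · · · · · · · · · · ·
    · · · · · · · █ · · ·
    · · · · · · · █ · · ·
    · · · · · · █ █ · · ·
    · · · · · · █ █ · · ·
    · · · · · · █ · · · ·
    · · · · · · · · · · ·
    · · · · · · · · · · ·
T1:
  2·area = 200  (B↔C swapped to make it positive)
  edge (0, 6)→(22, 15): d=(22,9) right/bottom  bias=-1
  edge (22, 15)→(12, 20): d=(-10,5) right/bottom  bias=-1
  edge (12, 20)→(0, 6): d=(-12,-14) top-left  bias=+0
    (0,3)@(1, 7): e=[13,185,2] → █
    (1,3)@(3, 7): e=[-5,175,30] → ·
    (0,4)@(1, 9): e=[57,165,-22] → ·
    (1,4)@(3, 9): e=[39,155,6] → █
    (2,4)@(5, 9): e=[21,145,34] → █
    (3,4)@(7, 9): e=[3,135,62] → █
    (4,4)@(9, 9): e=[-15,125,90] → ·
    (1,5)@(3, 11): e=[83,135,-18] → ·
    (2,5)@(5, 11): e=[65,125,10] → █
    (4,5)@(9, 11): e=[29,105,66] → █
    (5,5)@(11, 11): e=[11,95,94] → █
    (6,5)@(13, 11): e=[-7,85,122] → ·
  covered (26 px):
    · · · · · · · · · · ·
    · · · · · · · · · · ·
    · · · · · · · · · · ·
    █ · · · · · · · · · ·
    · █ █ █ · · · · · · ·
    · · █ █ █ █ · · · · ·
    · · · █ █ █ █ █ █ · ·
    · · · · █ █ █ █ █ █ █
    · · · · · █ █ █ █ · ·
    · · · · · · █ · · · ·
    · · · · · · · · · · ·
T2:
  2·area = 72
  edge (12, 22)→(0, 4): d=(-12,-18) top-left  bias=+0
  edge (0, 4)→(8, 10): d=(8,6) right/bottom  bias=-1
  edge (8, 10)→(12, 22): d=(4,12) right/bottom  bias=-1
    (2,0)@(5, 1): e=[126,-54,0] → ·  [on edge]
    (0,2)@(1, 5): e=[6,2,64] → █
    (1,2)@(3, 5): e=[42,-10,40] → ·
    (0,3)@(1, 7): e=[-18,18,72] → ·
    (1,3)@(3, 7): e=[18,6,48] → █
    (2,3)@(5, 7): e=[54,-6,24] → ·
    (3,3)@(7, 7): e=[90,-18,0] → ·  [on edge]
    (1,4)@(3, 9): e=[-6,22,56] → ·
    (2,4)@(5, 9): e=[30,10,32] → █
    (3,4)@(7, 9): e=[66,-2,8] → ·
    (2,5)@(5, 11): e=[6,26,40] → █
    (3,5)@(7, 11): e=[42,14,16] → █
    (4,6)@(9, 13): e=[54,18,0] → ·  [on edge]
    (5,9)@(11, 19): e=[18,54,0] → ·  [on edge]
  covered (8 px):
    · · · · · · · · · · ·
    · · · · · · · · · · ·
    █ · · · · · · · · · ·
    · █ · · · · · · · · ·
    · · █ · · · · · · · ·
    · · █ █ · · · · · · ·
    · · · █ · · · · · · ·
    · · · · █ · · · · · ·
    · · · · █ · · · · · ·
    · · · · · · · · · · ·
    · · · · · · · · · · ·
T3:
  2·area = 44  (B↔C swapped to make it positive)
  edge (18, 16)→(2, 22): d=(-16,6) right/bottom  bias=-1
  edge (2, 22)→(0, 20): d=(-2,-2) top-left  bias=+0
  edge (0, 20)→(18, 16): d=(18,-4) top-left  bias=+0
    (7,8)@(15, 17): e=[2,36,6] → █
    (8,8)@(17, 17): e=[-10,40,14] → ·
    (2,9)@(5, 19): e=[30,12,2] → █
    (3,9)@(7, 19): e=[18,16,10] → █
    (4,9)@(9, 19): e=[6,20,18] → █
    (5,9)@(11, 19): e=[-6,24,26] → ·
    (7,9)@(15, 19): e=[-30,32,42] → ·
    (0,10)@(1, 21): e=[22,0,22] → █  [on edge]
    (1,10)@(3, 21): e=[10,4,30] → █
    (2,10)@(5, 21): e=[-2,8,38] → ·
    (3,10)@(7, 21): e=[-14,12,46] → ·
    (4,10)@(9, 21): e=[-26,16,54] → ·
  covered (6 px):
    · · · · · · · · · · ·
    · · · · · · · · · · ·
    · · · · · · · · · · ·
    · · · · · · · · · · ·
    · · · · · · · · · · ·
    · · · · · · · · · · ·
    · · · · · · · · · · ·
    · · · · · · · · · · ·
    · · · · · · · █ · · ·
    · · █ █ █ · · · · · ·
    █ █ · · · · · · · · ·
T4:
  2·area = 32  (B↔C swapped to make it positive)
  edge (18, 0)→(18, 4): d=(0,4) right/bottom  bias=-1
  edge (18, 4)→(10, 12): d=(-8,8) right/bottom  bias=-1
  edge (10, 12)→(18, 0): d=(8,-12) top-left  bias=+0
    (10,0)@(21, 1): e=[-12,0,44] → ·  [on edge]
    (8,1)@(17, 3): e=[4,16,12] → █
    (9,1)@(19, 3): e=[-4,0,36] → ·  [on edge]
    (7,2)@(15, 5): e=[12,16,4] → █
    (8,2)@(17, 5): e=[4,0,28] → ·  [on edge]
    (7,3)@(15, 7): e=[12,0,20] → ·  [on edge]
    (6,4)@(13, 9): e=[20,0,12] → ·  [on edge]
    (5,5)@(11, 11): e=[28,0,4] → ·  [on edge]
    (4,6)@(9, 13): e=[36,0,-4] → ·  [on edge]
    (3,7)@(7, 15): e=[44,0,-12] → ·  [on edge]
    (2,8)@(5, 17): e=[52,0,-20] → ·  [on edge]
    (1,9)@(3, 19): e=[60,0,-28] → ·  [on edge]
    (0,10)@(1, 21): e=[68,0,-36] → ·  [on edge]
  covered (2 px):
    · · · · · · · · · · ·
    · · · · · · · · █ · ·
    · · · · · · · █ · · ·
    · · · · · · · · · · ·
    · · · · · · · · · · ·
    · · · · · · · · · · ·
    · · · · · · · · · · ·
    · · · · · · · · · · ·
    · · · · · · · · · · ·
    · · · · · · · · · · ·
    · · · · · · · · · · ·

Final: 50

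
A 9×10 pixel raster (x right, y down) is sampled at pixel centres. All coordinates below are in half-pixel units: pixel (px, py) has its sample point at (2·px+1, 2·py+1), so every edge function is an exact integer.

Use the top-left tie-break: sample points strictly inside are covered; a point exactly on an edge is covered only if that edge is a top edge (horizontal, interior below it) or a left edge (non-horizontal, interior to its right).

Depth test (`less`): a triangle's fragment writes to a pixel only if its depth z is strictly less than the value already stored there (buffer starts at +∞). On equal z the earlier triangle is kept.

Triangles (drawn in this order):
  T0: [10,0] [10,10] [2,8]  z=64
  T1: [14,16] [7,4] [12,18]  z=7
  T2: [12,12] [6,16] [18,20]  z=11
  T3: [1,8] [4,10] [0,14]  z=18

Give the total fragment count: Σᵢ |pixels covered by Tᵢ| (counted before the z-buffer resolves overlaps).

T0:
  2·area = 80
  edge (10, 0)→(10, 10): d=(0,10) right/bottom  bias=-1
  edge (10, 10)→(2, 8): d=(-8,-2) top-left  bias=+0
  edge (2, 8)→(10, 0): d=(8,-8) top-left  bias=+0
    (4,0)@(9, 1): e=[10,70,0] → █  [on edge]
    (5,0)@(11, 1): e=[-10,74,16] → ·
    (3,1)@(7, 3): e=[30,50,0] → █  [on edge]
    (5,1)@(11, 3): e=[-10,58,32] → ·
    (2,2)@(5, 5): e=[50,30,0] → █  [on edge]
    (5,2)@(11, 5): e=[-10,42,48] → ·
    (1,3)@(3, 7): e=[70,10,0] → █  [on edge]
    (5,3)@(11, 7): e=[-10,26,64] → ·
    (0,4)@(1, 9): e=[90,-10,0] → ·  [on edge]
    (1,4)@(3, 9): e=[70,-6,16] → ·
    (2,4)@(5, 9): e=[50,-2,32] → ·
    (3,4)@(7, 9): e=[30,2,48] → █
  covered (12 px):
    · · · · █ · · · ·
    · · · █ █ · · · ·
    · · █ █ █ · · · ·
    · █ █ █ █ · · · ·
    · · · █ █ · · · ·
    · · · · · · · · ·
    · · · · · · · · ·
    · · · · · · · · ·
    · · · · · · · · ·
    · · · · · · · · ·
T1:
  2·area = 38  (B↔C swapped to make it positive)
  edge (14, 16)→(12, 18): d=(-2,2) right/bottom  bias=-1
  edge (12, 18)→(7, 4): d=(-5,-14) top-left  bias=+0
  edge (7, 4)→(14, 16): d=(7,12) right/bottom  bias=-1
    (4,4)@(9, 9): e=[24,3,11] → █
    (5,4)@(11, 9): e=[20,31,-13] → ·
    (4,5)@(9, 11): e=[20,-7,25] → ·
    (5,5)@(11, 11): e=[16,21,1] → █
    (6,5)@(13, 11): e=[12,49,-23] → ·
    (5,6)@(11, 13): e=[12,11,15] → █
    (6,6)@(13, 13): e=[8,39,-9] → ·
    (8,6)@(17, 13): e=[0,95,-57] → ·  [on edge]
    (5,7)@(11, 15): e=[8,1,29] → █
    (6,7)@(13, 15): e=[4,29,5] → █
    (7,7)@(15, 15): e=[0,57,-19] → ·  [on edge]
    (5,8)@(11, 17): e=[4,-9,43] → ·
    (6,8)@(13, 17): e=[0,19,19] → ·  [on edge]
    (5,9)@(11, 19): e=[0,-19,57] → ·  [on edge]
  covered (5 px):
    · · · · · · · · ·
    · · · · · · · · ·
    · · · · · · · · ·
    · · · · · · · · ·
    · · · · █ · · · ·
    · · · · · █ · · ·
    · · · · · █ · · ·
    · · · · · █ █ · ·
    · · · · · · · · ·
    · · · · · · · · ·
T2:
  2·area = 72  (B↔C swapped to make it positive)
  edge (12, 12)→(18, 20): d=(6,8) right/bottom  bias=-1
  edge (18, 20)→(6, 16): d=(-12,-4) top-left  bias=+0
  edge (6, 16)→(12, 12): d=(6,-4) top-left  bias=+0
    (5,6)@(11, 13): e=[14,56,2] → █
    (6,6)@(13, 13): e=[-2,64,10] → ·
    (1,7)@(3, 15): e=[90,0,-18] → ·  [on edge]
    (4,7)@(9, 15): e=[42,24,6] → █
    (6,7)@(13, 15): e=[10,40,22] → █
    (7,7)@(15, 15): e=[-6,48,30] → ·
    (4,8)@(9, 17): e=[54,0,18] → █  [on edge]
    (7,8)@(15, 17): e=[6,24,42] → █
    (8,8)@(17, 17): e=[-10,32,50] → ·
    (4,9)@(9, 19): e=[66,-24,30] → ·
    (5,9)@(11, 19): e=[50,-16,38] → ·
    (6,9)@(13, 19): e=[34,-8,46] → ·
    (7,9)@(15, 19): e=[18,0,54] → █  [on edge]
  covered (10 px):
    · · · · · · · · ·
    · · · · · · · · ·
    · · · · · · · · ·
    · · · · · · · · ·
    · · · · · · · · ·
    · · · · · · · · ·
    · · · · · █ · · ·
    · · · · █ █ █ · ·
    · · · · █ █ █ █ ·
    · · · · · · · █ █
T3:
  2·area = 20
  edge (1, 8)→(4, 10): d=(3,2) right/bottom  bias=-1
  edge (4, 10)→(0, 14): d=(-4,4) right/bottom  bias=-1
  edge (0, 14)→(1, 8): d=(1,-6) top-left  bias=+0
    (6,0)@(13, 1): e=[-45,0,65] → ·  [on edge]
    (5,1)@(11, 3): e=[-35,0,55] → ·  [on edge]
    (4,2)@(9, 5): e=[-25,0,45] → ·  [on edge]
    (3,3)@(7, 7): e=[-15,0,35] → ·  [on edge]
    (0,4)@(1, 9): e=[3,16,1] → █
    (1,4)@(3, 9): e=[-1,8,13] → ·
    (2,4)@(5, 9): e=[-5,0,25] → ·  [on edge]
    (0,5)@(1, 11): e=[9,8,3] → █
    (1,5)@(3, 11): e=[5,0,15] → ·  [on edge]
    (0,6)@(1, 13): e=[15,0,5] → ·  [on edge]
  covered (2 px):
    · · · · · · · · ·
    · · · · · · · · ·
    · · · · · · · · ·
    · · · · · · · · ·
    █ · · · · · · · ·
    █ · · · · · · · ·
    · · · · · · · · ·
    · · · · · · · · ·
    · · · · · · · · ·
    · · · · · · · · ·

Final: 29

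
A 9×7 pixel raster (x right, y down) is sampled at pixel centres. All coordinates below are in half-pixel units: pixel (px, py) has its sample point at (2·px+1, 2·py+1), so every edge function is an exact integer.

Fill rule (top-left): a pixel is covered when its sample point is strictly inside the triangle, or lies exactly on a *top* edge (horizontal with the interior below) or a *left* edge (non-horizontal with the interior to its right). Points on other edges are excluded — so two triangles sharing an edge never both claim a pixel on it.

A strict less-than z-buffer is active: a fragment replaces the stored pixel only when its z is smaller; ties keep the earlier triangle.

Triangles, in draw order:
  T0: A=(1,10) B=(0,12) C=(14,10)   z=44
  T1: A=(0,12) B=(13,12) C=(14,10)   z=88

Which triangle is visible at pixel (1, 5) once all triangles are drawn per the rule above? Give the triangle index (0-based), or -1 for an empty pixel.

T0:
  2·area = 26  (B↔C swapped to make it positive)
  edge (1, 10)→(14, 10): d=(13,0) top-left  bias=+0
  edge (14, 10)→(0, 12): d=(-14,2) right/bottom  bias=-1
  edge (0, 12)→(1, 10): d=(1,-2) top-left  bias=+0
    (0,5)@(1, 11): e=[13,12,1] → █
    (1,5)@(3, 11): e=[13,8,5] → █
    (2,5)@(5, 11): e=[13,4,9] → █
    (3,5)@(7, 11): e=[13,0,13] → ·  [on edge]
    (0,6)@(1, 13): e=[39,-16,3] → ·
    (1,6)@(3, 13): e=[39,-20,7] → ·
    (2,6)@(5, 13): e=[39,-24,11] → ·
  covered (3 px):
    · · · · · · · · ·
    · · · · · · · · ·
    · · · · · · · · ·
    · · · · · · · · ·
    · · · · · · · · ·
    █ █ █ · · · · · ·
    · · · · · · · · ·
T1:
  2·area = 26  (B↔C swapped to make it positive)
  edge (0, 12)→(14, 10): d=(14,-2) top-left  bias=+0
  edge (14, 10)→(13, 12): d=(-1,2) right/bottom  bias=-1
  edge (13, 12)→(0, 12): d=(-13,0) right/bottom  bias=-1
    (3,5)@(7, 11): e=[0,13,13] → █  [on edge]
    (4,5)@(9, 11): e=[4,9,13] → █
    (5,5)@(11, 11): e=[8,5,13] → █
    (6,5)@(13, 11): e=[12,1,13] → █
    (7,5)@(15, 11): e=[16,-3,13] → ·
    (3,6)@(7, 13): e=[28,11,-13] → ·
    (4,6)@(9, 13): e=[32,7,-13] → ·
    (5,6)@(11, 13): e=[36,3,-13] → ·
    (6,6)@(13, 13): e=[40,-1,-13] → ·
  covered (4 px):
    · · · · · · · · ·
    · · · · · · · · ·
    · · · · · · · · ·
    · · · · · · · · ·
    · · · · · · · · ·
    · · · █ █ █ █ · ·
    · · · · · · · · ·

Z-buffer (winner per pixel, '.' = empty):
  . . . . . . . . .
  . . . . . . . . .
  . . . . . . . . .
  . . . . . . . . .
  . . . . . . . . .
  0 0 0 1 1 1 1 . .
  . . . . . . . . .

Final: 0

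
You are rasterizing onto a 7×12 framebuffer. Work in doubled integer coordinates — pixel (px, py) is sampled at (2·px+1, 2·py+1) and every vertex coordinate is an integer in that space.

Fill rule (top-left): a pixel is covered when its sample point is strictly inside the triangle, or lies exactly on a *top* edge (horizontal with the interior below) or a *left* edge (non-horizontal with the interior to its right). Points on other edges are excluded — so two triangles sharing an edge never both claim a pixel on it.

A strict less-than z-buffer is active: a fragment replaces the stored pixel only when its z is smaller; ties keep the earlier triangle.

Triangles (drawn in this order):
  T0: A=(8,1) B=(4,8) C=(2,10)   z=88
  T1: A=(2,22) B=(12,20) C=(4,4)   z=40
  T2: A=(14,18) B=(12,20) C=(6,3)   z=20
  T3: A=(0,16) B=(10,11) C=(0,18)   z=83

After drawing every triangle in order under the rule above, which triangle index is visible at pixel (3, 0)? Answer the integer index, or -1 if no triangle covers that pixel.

T0:
  2·area = 6
  edge (8, 1)→(4, 8): d=(-4,7) right/bottom  bias=-1
  edge (4, 8)→(2, 10): d=(-2,2) right/bottom  bias=-1
  edge (2, 10)→(8, 1): d=(6,-9) top-left  bias=+0
    (5,0)@(11, 1): e=[-21,0,27] → .  [on edge]
    (4,1)@(9, 3): e=[-15,0,21] → .  [on edge]
    (3,2)@(7, 5): e=[-9,0,15] → .  [on edge]
    (2,3)@(5, 7): e=[-3,0,9] → .  [on edge]
    (1,4)@(3, 9): e=[3,0,3] → .  [on edge]
    (0,5)@(1, 11): e=[9,0,-3] → .  [on edge]
  covered (0 px):
    . . . . . . .
    . . . . . . .
    . . . . . . .
    . . . . . . .
    . . . . . . .
    . . . . . . .
    . . . . . . .
    . . . . . . .
    . . . . . . .
    . . . . . . .
    . . . . . . .
    . . . . . . .
T1:
  2·area = 176  (B↔C swapped to make it positive)
  edge (2, 22)→(4, 4): d=(2,-18) top-left  bias=+0
  edge (4, 4)→(12, 20): d=(8,16) right/bottom  bias=-1
  edge (12, 20)→(2, 22): d=(-10,2) right/bottom  bias=-1
    (2,3)@(5, 7): e=[24,8,144] → X
    (3,3)@(7, 7): e=[60,-24,140] → .
    (2,4)@(5, 9): e=[28,24,124] → X
    (3,4)@(7, 9): e=[64,-8,120] → .
    (2,5)@(5, 11): e=[32,40,104] → X
    (3,5)@(7, 11): e=[68,8,100] → X
    (4,5)@(9, 11): e=[104,-24,96] → .
    (1,6)@(3, 13): e=[0,88,88] → X  [on edge]
    (4,6)@(9, 13): e=[108,-8,76] → .
    (1,7)@(3, 15): e=[4,104,68] → X
    (4,7)@(9, 15): e=[112,8,56] → X
    (5,7)@(11, 15): e=[148,-24,52] → .
    (3,10)@(7, 21): e=[88,88,0] → .  [on edge]
  covered (22 px):
    . . . . . . .
    . . . . . . .
    . . . . . . .
    . . X . . . .
    . . X . . . .
    . . X X . . .
    . X X X . . .
    . X X X X . .
    . X X X X . .
    . X X X X X .
    . X X . . . .
    . . . . . . .
T2:
  2·area = 46
  edge (14, 18)→(12, 20): d=(-2,2) right/bottom  bias=-1
  edge (12, 20)→(6, 3): d=(-6,-17) top-left  bias=+0
  edge (6, 3)→(14, 18): d=(8,15) right/bottom  bias=-1
    (3,2)@(7, 5): e=[40,5,1] → X
    (4,2)@(9, 5): e=[36,39,-29] → .
    (3,3)@(7, 7): e=[36,-7,17] → .
    (4,4)@(9, 9): e=[28,15,3] → X
    (5,4)@(11, 9): e=[24,49,-27] → .
    (4,5)@(9, 11): e=[24,3,19] → X
    (5,5)@(11, 11): e=[20,37,-11] → .
    (4,6)@(9, 13): e=[20,-9,35] → .
    (5,6)@(11, 13): e=[16,25,5] → X
    (6,6)@(13, 13): e=[12,59,-25] → .
    (5,7)@(11, 15): e=[12,13,21] → X
    (6,7)@(13, 15): e=[8,47,-9] → .
    (6,9)@(13, 19): e=[0,23,23] → .  [on edge]
    (5,10)@(11, 21): e=[0,-23,69] → .  [on edge]
    (4,11)@(9, 23): e=[0,-69,115] → .  [on edge]
  covered (7 px):
    . . . . . . .
    . . . . . . .
    . . . X . . .
    . . . . . . .
    . . . . X . .
    . . . . X . .
    . . . . . X .
    . . . . . X .
    . . . . . X X
    . . . . . . .
    . . . . . . .
    . . . . . . .
T3:
  2·area = 20
  edge (0, 16)→(10, 11): d=(10,-5) top-left  bias=+0
  edge (10, 11)→(0, 18): d=(-10,7) right/bottom  bias=-1
  edge (0, 18)→(0, 16): d=(0,-2) top-left  bias=+0
    (3,6)@(7, 13): e=[5,1,14] → X
    (4,6)@(9, 13): e=[15,-13,18] → .
    (1,7)@(3, 15): e=[5,9,6] → X
    (2,7)@(5, 15): e=[15,-5,10] → .
    (3,7)@(7, 15): e=[25,-19,14] → .
    (0,8)@(1, 17): e=[15,3,2] → X
    (1,8)@(3, 17): e=[25,-11,6] → .
    (0,9)@(1, 19): e=[35,-17,2] → .
  covered (3 px):
    . . . . . . .
    . . . . . . .
    . . . . . . .
    . . . . . . .
    . . . . . . .
    . . . . . . .
    . . . X . . .
    . X . . . . .
    X . . . . . .
    . . . . . . .
    . . . . . . .
    . . . . . . .

Z-buffer (winner per pixel, '.' = empty):
  . . . . . . .
  . . . . . . .
  . . . 2 . . .
  . . 1 . . . .
  . . 1 . 2 . .
  . . 1 1 2 . .
  . 1 1 1 . 2 .
  . 1 1 1 1 2 .
  3 1 1 1 1 2 2
  . 1 1 1 1 1 .
  . 1 1 . . . .
  . . . . . . .

Result: -1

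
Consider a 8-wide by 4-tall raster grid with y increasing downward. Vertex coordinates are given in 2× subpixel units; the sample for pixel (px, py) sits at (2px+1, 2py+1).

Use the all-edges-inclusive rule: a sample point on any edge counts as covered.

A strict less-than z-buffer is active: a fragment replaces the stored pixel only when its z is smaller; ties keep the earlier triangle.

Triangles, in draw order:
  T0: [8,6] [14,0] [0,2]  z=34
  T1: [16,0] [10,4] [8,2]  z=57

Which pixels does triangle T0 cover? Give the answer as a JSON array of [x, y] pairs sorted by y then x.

T0:
  2·area = 72  (B↔C swapped to make it positive)
  edge (8, 6)→(0, 2): d=(-8,-4) inclusive
  edge (0, 2)→(14, 0): d=(14,-2) inclusive
  edge (14, 0)→(8, 6): d=(-6,6) inclusive
    (3,0)@(7, 1): e=[36,0,36] → X  [on edge]
    (4,0)@(9, 1): e=[44,4,24] → X
    (5,0)@(11, 1): e=[52,8,12] → X
    (6,0)@(13, 1): e=[60,12,0] → X  [on edge]
    (7,0)@(15, 1): e=[68,16,-12] → .
    (1,1)@(3, 3): e=[4,20,48] → X
    (2,1)@(5, 3): e=[12,24,36] → X
    (5,1)@(11, 3): e=[36,36,0] → X  [on edge]
    (6,1)@(13, 3): e=[44,40,-12] → .
    (1,2)@(3, 5): e=[-12,48,36] → .
    (2,2)@(5, 5): e=[-4,52,24] → .
    (3,2)@(7, 5): e=[4,56,12] → X
    (4,2)@(9, 5): e=[12,60,0] → X  [on edge]
    (3,3)@(7, 7): e=[-12,84,0] → .  [on edge]
  covered (11 px):
    . . . X X X X .
    . X X X X X . .
    . . . X X . . .
    . . . . . . . .
T1:
  2·area = 20
  edge (16, 0)→(10, 4): d=(-6,4) inclusive
  edge (10, 4)→(8, 2): d=(-2,-2) inclusive
  edge (8, 2)→(16, 0): d=(8,-2) inclusive
    (3,0)@(7, 1): e=[30,0,-10] → .  [on edge]
    (6,0)@(13, 1): e=[6,12,2] → X
    (7,0)@(15, 1): e=[-2,16,6] → .
    (4,1)@(9, 3): e=[10,0,10] → X  [on edge]
    (5,1)@(11, 3): e=[2,4,14] → X
    (6,1)@(13, 3): e=[-6,8,18] → .
    (4,2)@(9, 5): e=[-2,-4,26] → .
    (5,2)@(11, 5): e=[-10,0,30] → .  [on edge]
    (6,3)@(13, 7): e=[-30,0,50] → .  [on edge]
  covered (3 px):
    . . . . . . X .
    . . . . X X . .
    . . . . . . . .
    . . . . . . . .

Final: [[3,0],[4,0],[5,0],[6,0],[1,1],[2,1],[3,1],[4,1],[5,1],[3,2],[4,2]]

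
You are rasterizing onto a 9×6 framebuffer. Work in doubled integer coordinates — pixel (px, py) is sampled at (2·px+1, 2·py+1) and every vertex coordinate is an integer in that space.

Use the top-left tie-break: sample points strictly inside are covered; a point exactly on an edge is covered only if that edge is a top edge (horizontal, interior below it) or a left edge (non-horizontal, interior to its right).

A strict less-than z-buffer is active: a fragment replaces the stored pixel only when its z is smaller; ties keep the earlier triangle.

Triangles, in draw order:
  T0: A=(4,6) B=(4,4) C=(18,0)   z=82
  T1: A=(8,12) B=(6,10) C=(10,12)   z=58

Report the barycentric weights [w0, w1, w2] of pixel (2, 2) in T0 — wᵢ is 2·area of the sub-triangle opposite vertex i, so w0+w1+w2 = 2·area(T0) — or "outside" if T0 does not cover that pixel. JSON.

T0:
  2·area = 28
  edge (4, 6)→(4, 4): d=(0,-2) top-left  bias=+0
  edge (4, 4)→(18, 0): d=(14,-4) top-left  bias=+0
  edge (18, 0)→(4, 6): d=(-14,6) right/bottom  bias=-1
    (7,0)@(15, 1): e=[22,2,4] → X
    (8,0)@(17, 1): e=[26,10,-8] → .
    (4,1)@(9, 3): e=[10,6,12] → X
    (5,1)@(11, 3): e=[14,14,0] → .  [on edge]
    (7,1)@(15, 3): e=[22,30,-24] → .
    (2,2)@(5, 5): e=[2,18,8] → X
    (3,2)@(7, 5): e=[6,26,-4] → .
    (4,2)@(9, 5): e=[10,34,-16] → .
    (2,3)@(5, 7): e=[2,46,-20] → .
  covered (3 px):
    . . . . . . . X .
    . . . . X . . . .
    . . X . . . . . .
    . . . . . . . . .
    . . . . . . . . .
    . . . . . . . . .
T1:
  2·area = 4
  edge (8, 12)→(6, 10): d=(-2,-2) top-left  bias=+0
  edge (6, 10)→(10, 12): d=(4,2) right/bottom  bias=-1
  edge (10, 12)→(8, 12): d=(-2,0) right/bottom  bias=-1
    (0,2)@(1, 5): e=[0,-10,14] → .  [on edge]
    (1,3)@(3, 7): e=[0,-6,10] → .  [on edge]
    (2,4)@(5, 9): e=[0,-2,6] → .  [on edge]
    (3,5)@(7, 11): e=[0,2,2] → X  [on edge]
    (4,5)@(9, 11): e=[4,-2,2] → .
  covered (1 px):
    . . . . . . . . .
    . . . . . . . . .
    . . . . . . . . .
    . . . . . . . . .
    . . . . . . . . .
    . . . X . . . . .

Final: [18,8,2]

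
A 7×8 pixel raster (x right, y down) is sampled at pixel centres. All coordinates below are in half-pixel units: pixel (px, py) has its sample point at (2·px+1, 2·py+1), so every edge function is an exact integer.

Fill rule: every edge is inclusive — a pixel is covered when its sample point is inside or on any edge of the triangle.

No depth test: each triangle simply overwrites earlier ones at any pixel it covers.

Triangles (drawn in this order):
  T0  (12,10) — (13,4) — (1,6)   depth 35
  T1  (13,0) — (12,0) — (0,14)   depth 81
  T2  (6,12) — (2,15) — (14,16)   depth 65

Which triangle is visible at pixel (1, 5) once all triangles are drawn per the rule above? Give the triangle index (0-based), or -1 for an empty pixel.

T0:
  2·area = 70  (B↔C swapped to make it positive)
  edge (12, 10)→(1, 6): d=(-11,-4) inclusive
  edge (1, 6)→(13, 4): d=(12,-2) inclusive
  edge (13, 4)→(12, 10): d=(-1,6) inclusive
    (3,2)@(7, 5): e=[35,0,35] → #  [on edge]
    (4,2)@(9, 5): e=[43,4,23] → #
    (5,2)@(11, 5): e=[51,8,11] → #
    (6,2)@(13, 5): e=[59,12,-1] → ·
    (2,3)@(5, 7): e=[5,20,45] → #
    (6,3)@(13, 7): e=[37,36,-3] → ·
    (2,4)@(5, 9): e=[-17,44,43] → ·
    (3,4)@(7, 9): e=[-9,48,31] → ·
    (4,4)@(9, 9): e=[-1,52,19] → ·
    (5,4)@(11, 9): e=[7,56,7] → #
    (6,4)@(13, 9): e=[15,60,-5] → ·
    (5,5)@(11, 11): e=[-15,80,5] → ·
  covered (8 px):
    · · · · · · ·
    · · · · · · ·
    · · · # # # ·
    · · # # # # ·
    · · · · · # ·
    · · · · · · ·
    · · · · · · ·
    · · · · · · ·
T1:
  2·area = 14  (B↔C swapped to make it positive)
  edge (13, 0)→(0, 14): d=(-13,14) inclusive
  edge (0, 14)→(12, 0): d=(12,-14) inclusive
  edge (12, 0)→(13, 0): d=(1,0) inclusive
  covered (0 px):
    · · · · · · ·
    · · · · · · ·
    · · · · · · ·
    · · · · · · ·
    · · · · · · ·
    · · · · · · ·
    · · · · · · ·
    · · · · · · ·
T2:
  2·area = 40  (B↔C swapped to make it positive)
  edge (6, 12)→(14, 16): d=(8,4) inclusive
  edge (14, 16)→(2, 15): d=(-12,-1) inclusive
  edge (2, 15)→(6, 12): d=(4,-3) inclusive
    (2,6)@(5, 13): e=[12,27,1] → #
    (3,6)@(7, 13): e=[4,29,7] → #
    (4,6)@(9, 13): e=[-4,31,13] → ·
    (1,7)@(3, 15): e=[36,1,3] → #
    (4,7)@(9, 15): e=[12,7,21] → #
    (5,7)@(11, 15): e=[4,9,27] → #
    (6,7)@(13, 15): e=[-4,11,33] → ·
  covered (7 px):
    · · · · · · ·
    · · · · · · ·
    · · · · · · ·
    · · · · · · ·
    · · · · · · ·
    · · · · · · ·
    · · # # · · ·
    · # # # # # ·

Z-buffer (winner per pixel, '.' = empty):
  . . . . . . .
  . . . . . . .
  . . . 0 0 0 .
  . . 0 0 0 0 .
  . . . . . 0 .
  . . . . . . .
  . . 2 2 . . .
  . 2 2 2 2 2 .

Answer: -1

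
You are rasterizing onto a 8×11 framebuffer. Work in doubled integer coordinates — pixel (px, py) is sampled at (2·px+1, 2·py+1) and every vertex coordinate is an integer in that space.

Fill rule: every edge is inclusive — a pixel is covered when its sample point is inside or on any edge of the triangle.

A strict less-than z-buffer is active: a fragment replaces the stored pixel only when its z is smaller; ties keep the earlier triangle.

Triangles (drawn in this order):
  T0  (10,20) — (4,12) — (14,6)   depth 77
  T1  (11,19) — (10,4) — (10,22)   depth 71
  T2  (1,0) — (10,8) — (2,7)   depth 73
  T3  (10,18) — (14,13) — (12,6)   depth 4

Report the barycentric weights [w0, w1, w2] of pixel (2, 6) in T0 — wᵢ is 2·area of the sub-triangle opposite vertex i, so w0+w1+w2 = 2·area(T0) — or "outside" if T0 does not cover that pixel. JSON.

T0:
  2·area = 116
  edge (10, 20)→(4, 12): d=(-6,-8) inclusive
  edge (4, 12)→(14, 6): d=(10,-6) inclusive
  edge (14, 6)→(10, 20): d=(-4,14) inclusive
    (6,3)@(13, 7): e=[102,4,10] → #
    (7,3)@(15, 7): e=[118,16,-18] → ·
    (4,4)@(9, 9): e=[58,0,58] → #  [on edge]
    (5,4)@(11, 9): e=[74,12,30] → #
    (7,4)@(15, 9): e=[106,36,-26] → ·
    (3,5)@(7, 11): e=[30,8,78] → #
    (6,5)@(13, 11): e=[78,44,-6] → ·
    (2,6)@(5, 13): e=[2,16,98] → #
    (6,6)@(13, 13): e=[66,64,-14] → ·
    (2,7)@(5, 15): e=[-10,36,90] → ·
    (3,7)@(7, 15): e=[6,48,62] → #
    (6,7)@(13, 15): e=[54,84,-22] → ·
  covered (15 px):
    · · · · · · · ·
    · · · · · · · ·
    · · · · · · · ·
    · · · · · · # ·
    · · · · # # # ·
    · · · # # # · ·
    · · # # # # · ·
    · · · # # # · ·
    · · · · # · · ·
    · · · · · · · ·
    · · · · · · · ·
T1:
  2·area = 18  (B↔C swapped to make it positive)
  edge (11, 19)→(10, 22): d=(-1,3) inclusive
  edge (10, 22)→(10, 4): d=(0,-18) inclusive
  edge (10, 4)→(11, 19): d=(1,15) inclusive
    (7,3)@(15, 7): e=[0,90,-72] → ·  [on edge]
    (6,6)@(13, 13): e=[0,54,-36] → ·  [on edge]
    (5,9)@(11, 19): e=[0,18,0] → #  [on edge]
    (6,9)@(13, 19): e=[-6,54,-30] → ·
    (5,10)@(11, 21): e=[-2,18,2] → ·
  covered (1 px):
    · · · · · · · ·
    · · · · · · · ·
    · · · · · · · ·
    · · · · · · · ·
    · · · · · · · ·
    · · · · · · · ·
    · · · · · · · ·
    · · · · · · · ·
    · · · · · · · ·
    · · · · · # · ·
    · · · · · · · ·
T2:
  2·area = 55
  edge (1, 0)→(10, 8): d=(9,8) inclusive
  edge (10, 8)→(2, 7): d=(-8,-1) inclusive
  edge (2, 7)→(1, 0): d=(-1,-7) inclusive
    (1,1)@(3, 3): e=[11,33,11] → #
    (2,1)@(5, 3): e=[-5,35,25] → ·
    (1,2)@(3, 5): e=[29,17,9] → #
    (2,2)@(5, 5): e=[13,19,23] → #
    (3,2)@(7, 5): e=[-3,21,37] → ·
    (1,3)@(3, 7): e=[47,1,7] → #
    (3,3)@(7, 7): e=[15,5,35] → #
    (4,3)@(9, 7): e=[-1,7,49] → ·
    (1,4)@(3, 9): e=[65,-15,5] → ·
    (2,4)@(5, 9): e=[49,-13,19] → ·
    (3,4)@(7, 9): e=[33,-11,33] → ·
  covered (6 px):
    · · · · · · · ·
    · # · · · · · ·
    · # # · · · · ·
    · # # # · · · ·
    · · · · · · · ·
    · · · · · · · ·
    · · · · · · · ·
    · · · · · · · ·
    · · · · · · · ·
    · · · · · · · ·
    · · · · · · · ·
T3:
  2·area = 38  (B↔C swapped to make it positive)
  edge (10, 18)→(12, 6): d=(2,-12) inclusive
  edge (12, 6)→(14, 13): d=(2,7) inclusive
  edge (14, 13)→(10, 18): d=(-4,5) inclusive
    (6,5)@(13, 11): e=[22,3,13] → #
    (7,5)@(15, 11): e=[46,-11,3] → ·
    (5,6)@(11, 13): e=[2,21,15] → #
    (7,6)@(15, 13): e=[50,-7,-5] → ·
    (5,7)@(11, 15): e=[6,25,7] → #
    (6,7)@(13, 15): e=[30,11,-3] → ·
    (5,8)@(11, 17): e=[10,29,-1] → ·
  covered (4 px):
    · · · · · · · ·
    · · · · · · · ·
    · · · · · · · ·
    · · · · · · · ·
    · · · · · · · ·
    · · · · · · # ·
    · · · · · # # ·
    · · · · · # · ·
    · · · · · · · ·
    · · · · · · · ·
    · · · · · · · ·

Result: [16,98,2]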